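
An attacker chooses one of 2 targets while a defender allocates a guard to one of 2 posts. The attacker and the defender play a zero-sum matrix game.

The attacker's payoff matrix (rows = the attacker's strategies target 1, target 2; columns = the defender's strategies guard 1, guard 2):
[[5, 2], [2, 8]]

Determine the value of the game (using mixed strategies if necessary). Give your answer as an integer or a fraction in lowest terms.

4

Row minima are 2 and 2, so the attacker's maximin is 2; column maxima are 5 and 8, so the defender's minimax is 5. These differ, so the equilibrium is in mixed strategies.
Let the attacker play target 1 with probability p. The defender is indifferent when 5p + 2(1−p) = 2p + 8(1−p), giving p = 2/3.
Let the defender play guard 1 with probability q. The attacker is indifferent when 5q + 2(1−q) = 2q + 8(1−q), giving q = 2/3.
The value is 5·(2/3) + (2)·(1/3) = 4.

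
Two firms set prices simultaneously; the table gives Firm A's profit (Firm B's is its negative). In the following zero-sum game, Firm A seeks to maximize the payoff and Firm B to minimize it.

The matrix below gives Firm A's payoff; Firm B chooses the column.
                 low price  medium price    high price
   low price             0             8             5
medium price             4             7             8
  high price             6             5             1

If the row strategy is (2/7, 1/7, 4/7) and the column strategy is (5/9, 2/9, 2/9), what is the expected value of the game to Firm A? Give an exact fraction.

30/7

Against (5/9, 2/9, 2/9), each row's expected payoff is low price: 26/9; medium price: 50/9; high price: 14/3.
Taking the (2/7, 1/7, 4/7)-weighted average: (2/7)·(26/9) + (1/7)·(50/9) + (4/7)·(14/3) = 30/7.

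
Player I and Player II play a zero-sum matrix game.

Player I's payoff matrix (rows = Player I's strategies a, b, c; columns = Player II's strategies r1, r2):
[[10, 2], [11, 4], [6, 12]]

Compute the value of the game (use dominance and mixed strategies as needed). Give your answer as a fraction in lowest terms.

108/13

Row a is strictly dominated by row b, so Player I never plays it.
The remaining 2×2 game on (b, c) × (r1, r2) has no saddle point. Let Player I play b with probability p; indifference gives 11p + 6(1−p) = 4p + 12(1−p), so p = 6/13.
Similarly Player II's optimal q on r1 is 8/13, and the value is 11·(8/13) + (4)·(5/13) = 108/13.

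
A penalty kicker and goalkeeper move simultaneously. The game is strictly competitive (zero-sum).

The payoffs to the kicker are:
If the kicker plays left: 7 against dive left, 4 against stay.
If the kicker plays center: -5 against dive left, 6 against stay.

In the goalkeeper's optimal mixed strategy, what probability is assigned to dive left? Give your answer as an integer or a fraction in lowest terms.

1/7

Row minima are 4 and -5, so the kicker's maximin is 4; column maxima are 7 and 6, so the goalkeeper's minimax is 6. These differ, so the equilibrium is in mixed strategies.
Let the goalkeeper play dive left with probability q. The kicker is indifferent when 7q + 4(1−q) = −5q + 6(1−q), giving q = 1/7.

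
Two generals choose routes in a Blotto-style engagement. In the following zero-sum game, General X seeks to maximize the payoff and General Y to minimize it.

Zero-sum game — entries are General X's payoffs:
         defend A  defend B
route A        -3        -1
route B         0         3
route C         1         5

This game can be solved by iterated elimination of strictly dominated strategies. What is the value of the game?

1

Row route B is strictly dominated by row route C (1>0, 5>3); eliminate route B.
Row route A is strictly dominated by row route C (1>-3, 5>-1); eliminate route A.
Column defend B is strictly dominated by defend A for General Y (1<5); eliminate defend B.
Only (route C, defend A) remains, with payoff 1.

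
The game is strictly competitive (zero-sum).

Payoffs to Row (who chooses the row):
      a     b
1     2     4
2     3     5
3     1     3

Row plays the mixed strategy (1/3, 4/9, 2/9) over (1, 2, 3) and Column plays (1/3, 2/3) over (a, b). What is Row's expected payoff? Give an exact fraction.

Against (1/3, 2/3), each row's expected payoff is 1: 10/3; 2: 13/3; 3: 7/3.
Taking the (1/3, 4/9, 2/9)-weighted average: (1/3)·(10/3) + (4/9)·(13/3) + (2/9)·(7/3) = 32/9.

32/9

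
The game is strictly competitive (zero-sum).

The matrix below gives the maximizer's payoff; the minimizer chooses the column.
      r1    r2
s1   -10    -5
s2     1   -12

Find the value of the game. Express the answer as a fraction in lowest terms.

-125/18

Row minima are -10 and -12, so the maximizer's maximin is -10; column maxima are 1 and -5, so the minimizer's minimax is -5. These differ, so the equilibrium is in mixed strategies.
Let the maximizer play s1 with probability p. The minimizer is indifferent when −10p + (1−p) = −5p − 12(1−p), giving p = 13/18.
Let the minimizer play r1 with probability q. The maximizer is indifferent when −10q − 5(1−q) = q − 12(1−q), giving q = 7/18.
The value is -10·(7/18) + (-5)·(11/18) = -125/18.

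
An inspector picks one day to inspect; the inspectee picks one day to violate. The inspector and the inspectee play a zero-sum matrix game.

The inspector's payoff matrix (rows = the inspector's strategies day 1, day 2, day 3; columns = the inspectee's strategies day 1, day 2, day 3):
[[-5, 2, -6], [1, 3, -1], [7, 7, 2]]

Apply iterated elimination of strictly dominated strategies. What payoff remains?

2

Row day 2 is strictly dominated by row day 3 (7>1, 7>3, 2>-1); eliminate day 2.
Row day 1 is strictly dominated by row day 3 (7>-5, 7>2, 2>-6); eliminate day 1.
Column day 2 is strictly dominated by day 3 for the inspectee (2<7); eliminate day 2.
Column day 1 is strictly dominated by day 3 for the inspectee (2<7); eliminate day 1.
Only (day 3, day 3) remains, with payoff 2.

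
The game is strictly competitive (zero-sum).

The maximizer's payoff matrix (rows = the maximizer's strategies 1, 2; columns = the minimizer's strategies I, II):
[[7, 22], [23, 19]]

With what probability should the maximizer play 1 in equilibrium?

4/19

Row minima are 7 and 19, so the maximizer's maximin is 19; column maxima are 23 and 22, so the minimizer's minimax is 22. These differ, so the equilibrium is in mixed strategies.
Let the maximizer play 1 with probability p. The minimizer is indifferent when 7p + 23(1−p) = 22p + 19(1−p), giving p = 4/19.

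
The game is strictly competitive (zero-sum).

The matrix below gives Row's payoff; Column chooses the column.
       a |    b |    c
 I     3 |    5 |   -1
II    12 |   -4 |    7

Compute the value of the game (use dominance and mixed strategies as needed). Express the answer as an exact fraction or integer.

Column a is strictly dominated by c for Column (it gives Row more in every row).
The remaining 2×2 game on (I, II) × (b, c) has no saddle point. Let Row play I with probability p; indifference gives 5p − 4(1−p) = −p + 7(1−p), so p = 11/17.
Similarly Column's optimal q on b is 8/17, and the value is 5·(8/17) + (-1)·(9/17) = 31/17.

31/17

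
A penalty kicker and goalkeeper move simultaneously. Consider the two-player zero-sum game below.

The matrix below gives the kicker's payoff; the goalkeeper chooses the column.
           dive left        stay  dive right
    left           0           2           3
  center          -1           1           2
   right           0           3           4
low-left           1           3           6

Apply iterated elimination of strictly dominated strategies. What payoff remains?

Column dive right is strictly dominated by dive left for the goalkeeper (0<3, -1<2, 0<4, 1<6); eliminate dive right.
Row center is strictly dominated by row left (0>-1, 2>1); eliminate center.
Row left is strictly dominated by row low-left (1>0, 3>2); eliminate left.
Column stay is strictly dominated by dive left for the goalkeeper (0<3, 1<3); eliminate stay.
Row right is strictly dominated by row low-left (1>0); eliminate right.
Only (low-left, dive left) remains, with payoff 1.

1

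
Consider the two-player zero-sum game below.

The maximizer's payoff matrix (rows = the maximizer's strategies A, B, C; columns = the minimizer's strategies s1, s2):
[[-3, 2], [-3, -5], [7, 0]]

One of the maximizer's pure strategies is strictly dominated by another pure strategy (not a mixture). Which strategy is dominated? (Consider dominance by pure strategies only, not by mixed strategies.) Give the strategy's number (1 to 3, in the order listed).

Compare B with C: 7 > -3, 0 > -5.
So C strictly dominates B for the maximizer; B is strictly dominated.

2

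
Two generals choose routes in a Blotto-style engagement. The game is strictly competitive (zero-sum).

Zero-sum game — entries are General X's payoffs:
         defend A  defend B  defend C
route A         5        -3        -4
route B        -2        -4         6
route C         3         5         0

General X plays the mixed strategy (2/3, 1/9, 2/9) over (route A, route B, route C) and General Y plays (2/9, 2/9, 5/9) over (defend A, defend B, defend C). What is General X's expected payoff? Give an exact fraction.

Against (2/9, 2/9, 5/9), each row's expected payoff is route A: -16/9; route B: 2; route C: 16/9.
Taking the (2/3, 1/9, 2/9)-weighted average: (2/3)·(-16/9) + (1/9)·(2) + (2/9)·(16/9) = -46/81.

-46/81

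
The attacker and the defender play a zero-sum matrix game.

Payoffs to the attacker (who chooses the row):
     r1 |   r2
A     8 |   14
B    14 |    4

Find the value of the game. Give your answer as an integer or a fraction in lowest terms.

Row minima are 8 and 4, so the attacker's maximin is 8; column maxima are 14 and 14, so the defender's minimax is 14. These differ, so the equilibrium is in mixed strategies.
Let the attacker play A with probability p. The defender is indifferent when 8p + 14(1−p) = 14p + 4(1−p), giving p = 5/8.
Let the defender play r1 with probability q. The attacker is indifferent when 8q + 14(1−q) = 14q + 4(1−q), giving q = 5/8.
The value is 8·(5/8) + (14)·(3/8) = 41/4.

41/4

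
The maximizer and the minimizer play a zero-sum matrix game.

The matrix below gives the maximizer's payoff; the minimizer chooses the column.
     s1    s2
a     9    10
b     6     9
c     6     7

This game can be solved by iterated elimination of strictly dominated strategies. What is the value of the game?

Column s2 is strictly dominated by s1 for the minimizer (9<10, 6<9, 6<7); eliminate s2.
Row b is strictly dominated by row a (9>6); eliminate b.
Row c is strictly dominated by row a (9>6); eliminate c.
Only (a, s1) remains, with payoff 9.

9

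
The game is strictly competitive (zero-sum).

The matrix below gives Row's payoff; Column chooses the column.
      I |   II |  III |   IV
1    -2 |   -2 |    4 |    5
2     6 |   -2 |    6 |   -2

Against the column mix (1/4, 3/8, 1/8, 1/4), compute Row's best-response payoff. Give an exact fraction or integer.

1: (-2)·(1/4) + (-2)·(3/8) + (4)·(1/8) + (5)·(1/4) = 1/2.
2: (6)·(1/4) + (-2)·(3/8) + (6)·(1/8) + (-2)·(1/4) = 1.
The best pure response is 2 with expected payoff 1.

1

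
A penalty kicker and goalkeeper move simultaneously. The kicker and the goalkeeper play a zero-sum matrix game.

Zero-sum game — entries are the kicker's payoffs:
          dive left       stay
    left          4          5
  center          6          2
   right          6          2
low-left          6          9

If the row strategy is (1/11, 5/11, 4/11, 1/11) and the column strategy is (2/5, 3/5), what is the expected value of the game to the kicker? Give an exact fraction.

Against (2/5, 3/5), each row's expected payoff is left: 23/5; center: 18/5; right: 18/5; low-left: 39/5.
Taking the (1/11, 5/11, 4/11, 1/11)-weighted average: (1/11)·(23/5) + (5/11)·(18/5) + (4/11)·(18/5) + (1/11)·(39/5) = 224/55.

224/55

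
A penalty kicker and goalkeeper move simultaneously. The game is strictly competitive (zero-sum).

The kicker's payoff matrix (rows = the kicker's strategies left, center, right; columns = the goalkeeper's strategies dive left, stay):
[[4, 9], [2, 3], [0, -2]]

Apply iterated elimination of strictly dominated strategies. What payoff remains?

4

Row center is strictly dominated by row left (4>2, 9>3); eliminate center.
Row right is strictly dominated by row left (4>0, 9>-2); eliminate right.
Column stay is strictly dominated by dive left for the goalkeeper (4<9); eliminate stay.
Only (left, dive left) remains, with payoff 4.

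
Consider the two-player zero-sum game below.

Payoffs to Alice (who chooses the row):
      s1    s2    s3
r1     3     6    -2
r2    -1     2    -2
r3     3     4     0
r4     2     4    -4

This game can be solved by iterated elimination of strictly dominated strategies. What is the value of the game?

0

Column s1 is strictly dominated by s3 for Bob (-2<3, -2<-1, 0<3, -4<2); eliminate s1.
Column s2 is strictly dominated by s3 for Bob (-2<6, -2<2, 0<4, -4<4); eliminate s2.
Row r2 is strictly dominated by row r3 (0>-2); eliminate r2.
Row r1 is strictly dominated by row r3 (0>-2); eliminate r1.
Row r4 is strictly dominated by row r3 (0>-4); eliminate r4.
Only (r3, s3) remains, with payoff 0.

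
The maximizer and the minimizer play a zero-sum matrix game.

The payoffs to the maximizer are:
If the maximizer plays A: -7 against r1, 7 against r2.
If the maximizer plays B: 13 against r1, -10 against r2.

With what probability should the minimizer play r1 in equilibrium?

17/37

Row minima are -7 and -10, so the maximizer's maximin is -7; column maxima are 13 and 7, so the minimizer's minimax is 7. These differ, so the equilibrium is in mixed strategies.
Let the minimizer play r1 with probability q. The maximizer is indifferent when −7q + 7(1−q) = 13q − 10(1−q), giving q = 17/37.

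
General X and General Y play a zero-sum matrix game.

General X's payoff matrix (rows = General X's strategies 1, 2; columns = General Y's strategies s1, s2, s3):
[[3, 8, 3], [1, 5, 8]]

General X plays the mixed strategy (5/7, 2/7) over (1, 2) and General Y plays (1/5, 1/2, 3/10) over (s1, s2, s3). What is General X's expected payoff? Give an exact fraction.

Against (1/5, 1/2, 3/10), each row's expected payoff is 1: 11/2; 2: 51/10.
Taking the (5/7, 2/7)-weighted average: (5/7)·(11/2) + (2/7)·(51/10) = 377/70.

377/70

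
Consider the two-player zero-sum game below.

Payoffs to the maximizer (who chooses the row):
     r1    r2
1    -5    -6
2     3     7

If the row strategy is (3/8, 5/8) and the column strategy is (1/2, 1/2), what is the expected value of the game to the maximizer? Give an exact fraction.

17/16

Against (1/2, 1/2), each row's expected payoff is 1: -11/2; 2: 5.
Taking the (3/8, 5/8)-weighted average: (3/8)·(-11/2) + (5/8)·(5) = 17/16.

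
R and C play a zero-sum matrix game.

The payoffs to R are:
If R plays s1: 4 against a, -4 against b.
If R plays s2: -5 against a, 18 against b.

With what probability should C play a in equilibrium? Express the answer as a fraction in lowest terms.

22/31

Row minima are -4 and -5, so R's maximin is -4; column maxima are 4 and 18, so C's minimax is 4. These differ, so the equilibrium is in mixed strategies.
Let C play a with probability q. R is indifferent when 4q − 4(1−q) = −5q + 18(1−q), giving q = 22/31.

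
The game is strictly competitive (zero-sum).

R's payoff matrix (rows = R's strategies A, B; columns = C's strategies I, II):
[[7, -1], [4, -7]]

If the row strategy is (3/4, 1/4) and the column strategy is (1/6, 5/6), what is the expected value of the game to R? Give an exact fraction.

Against (1/6, 5/6), each row's expected payoff is A: 1/3; B: -31/6.
Taking the (3/4, 1/4)-weighted average: (3/4)·(1/3) + (1/4)·(-31/6) = -25/24.

-25/24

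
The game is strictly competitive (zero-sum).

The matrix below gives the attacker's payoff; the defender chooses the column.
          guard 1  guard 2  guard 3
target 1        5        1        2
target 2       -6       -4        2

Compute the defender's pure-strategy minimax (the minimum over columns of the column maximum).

The worst case (largest entry) in each column is guard 1: 5, guard 2: 1, guard 3: 2.
The best (smallest) of these is 1.

1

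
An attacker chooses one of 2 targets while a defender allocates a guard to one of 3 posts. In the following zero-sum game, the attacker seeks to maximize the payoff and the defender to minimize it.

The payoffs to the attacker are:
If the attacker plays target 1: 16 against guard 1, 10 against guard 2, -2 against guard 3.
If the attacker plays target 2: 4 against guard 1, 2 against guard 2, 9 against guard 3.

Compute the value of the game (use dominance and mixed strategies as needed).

94/19

Column guard 1 is strictly dominated by guard 2 for the defender (it gives the attacker more in every row).
The remaining 2×2 game on (target 1, target 2) × (guard 2, guard 3) has no saddle point. Let the attacker play target 1 with probability p; indifference gives 10p + 2(1−p) = −2p + 9(1−p), so p = 7/19.
Similarly the defender's optimal q on guard 2 is 11/19, and the value is 10·(11/19) + (-2)·(8/19) = 94/19.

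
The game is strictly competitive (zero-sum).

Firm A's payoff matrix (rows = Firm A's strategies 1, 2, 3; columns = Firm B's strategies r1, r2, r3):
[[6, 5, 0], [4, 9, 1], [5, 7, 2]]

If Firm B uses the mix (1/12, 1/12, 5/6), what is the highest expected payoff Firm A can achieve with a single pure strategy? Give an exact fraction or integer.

8/3

1: (6)·(1/12) + (5)·(1/12) + (0)·(5/6) = 11/12.
2: (4)·(1/12) + (9)·(1/12) + (1)·(5/6) = 23/12.
3: (5)·(1/12) + (7)·(1/12) + (2)·(5/6) = 8/3.
The best pure response is 3 with expected payoff 8/3.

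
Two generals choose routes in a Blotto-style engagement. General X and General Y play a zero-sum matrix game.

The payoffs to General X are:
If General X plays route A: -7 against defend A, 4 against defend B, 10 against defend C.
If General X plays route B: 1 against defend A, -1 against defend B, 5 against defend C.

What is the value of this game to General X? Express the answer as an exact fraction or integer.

-3/13

Column defend C is strictly dominated by defend B for General Y (it gives General X more in every row).
The remaining 2×2 game on (route A, route B) × (defend A, defend B) has no saddle point. Let General X play route A with probability p; indifference gives −7p + (1−p) = 4p − (1−p), so p = 2/13.
Similarly General Y's optimal q on defend A is 5/13, and the value is -7·(5/13) + (4)·(8/13) = -3/13.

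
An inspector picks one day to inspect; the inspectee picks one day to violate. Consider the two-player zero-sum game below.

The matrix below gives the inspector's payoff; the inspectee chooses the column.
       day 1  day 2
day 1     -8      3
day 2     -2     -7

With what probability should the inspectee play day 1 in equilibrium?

Row minima are -8 and -7, so the inspector's maximin is -7; column maxima are -2 and 3, so the inspectee's minimax is -2. These differ, so the equilibrium is in mixed strategies.
Let the inspectee play day 1 with probability q. The inspector is indifferent when −8q + 3(1−q) = −2q − 7(1−q), giving q = 5/8.

5/8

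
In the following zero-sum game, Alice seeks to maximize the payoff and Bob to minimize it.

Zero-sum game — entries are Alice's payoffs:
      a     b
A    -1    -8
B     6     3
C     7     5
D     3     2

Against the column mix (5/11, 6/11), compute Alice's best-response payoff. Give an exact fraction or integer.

A: (-1)·(5/11) + (-8)·(6/11) = -53/11.
B: (6)·(5/11) + (3)·(6/11) = 48/11.
C: (7)·(5/11) + (5)·(6/11) = 65/11.
D: (3)·(5/11) + (2)·(6/11) = 27/11.
The best pure response is C with expected payoff 65/11.

65/11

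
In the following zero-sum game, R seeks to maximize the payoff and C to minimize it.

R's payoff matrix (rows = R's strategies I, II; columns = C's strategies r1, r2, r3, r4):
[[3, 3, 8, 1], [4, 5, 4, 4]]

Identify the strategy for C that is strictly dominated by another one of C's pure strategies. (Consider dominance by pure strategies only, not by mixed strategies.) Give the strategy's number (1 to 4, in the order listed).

C prefers columns that give R less. Compare r2 with r4: 1 < 3, 4 < 5.
So r4 strictly dominates r2 for C; r2 is strictly dominated.

2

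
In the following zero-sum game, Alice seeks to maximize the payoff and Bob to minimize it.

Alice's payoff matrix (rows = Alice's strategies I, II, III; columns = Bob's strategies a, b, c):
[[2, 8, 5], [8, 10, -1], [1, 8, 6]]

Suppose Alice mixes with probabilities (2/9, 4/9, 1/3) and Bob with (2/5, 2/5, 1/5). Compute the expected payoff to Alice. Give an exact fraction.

262/45

Against (2/5, 2/5, 1/5), each row's expected payoff is I: 5; II: 7; III: 24/5.
Taking the (2/9, 4/9, 1/3)-weighted average: (2/9)·(5) + (4/9)·(7) + (1/3)·(24/5) = 262/45.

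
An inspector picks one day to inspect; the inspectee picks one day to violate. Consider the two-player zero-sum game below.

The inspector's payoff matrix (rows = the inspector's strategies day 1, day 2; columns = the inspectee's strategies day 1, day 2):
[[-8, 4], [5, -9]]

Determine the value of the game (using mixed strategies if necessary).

-2

Row minima are -8 and -9, so the inspector's maximin is -8; column maxima are 5 and 4, so the inspectee's minimax is 4. These differ, so the equilibrium is in mixed strategies.
Let the inspector play day 1 with probability p. The inspectee is indifferent when −8p + 5(1−p) = 4p − 9(1−p), giving p = 7/13.
Let the inspectee play day 1 with probability q. The inspector is indifferent when −8q + 4(1−q) = 5q − 9(1−q), giving q = 1/2.
The value is -8·(1/2) + (4)·(1/2) = -2.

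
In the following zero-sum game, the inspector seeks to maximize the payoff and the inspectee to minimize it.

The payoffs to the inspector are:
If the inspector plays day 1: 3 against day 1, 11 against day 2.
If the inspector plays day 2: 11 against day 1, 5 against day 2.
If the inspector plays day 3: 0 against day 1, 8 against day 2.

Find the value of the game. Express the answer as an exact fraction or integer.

Row day 3 is strictly dominated by row day 1, so the inspector never plays it.
The remaining 2×2 game on (day 1, day 2) × (day 1, day 2) has no saddle point. Let the inspector play day 1 with probability p; indifference gives 3p + 11(1−p) = 11p + 5(1−p), so p = 3/7.
Similarly the inspectee's optimal q on day 1 is 3/7, and the value is 3·(3/7) + (11)·(4/7) = 53/7.

53/7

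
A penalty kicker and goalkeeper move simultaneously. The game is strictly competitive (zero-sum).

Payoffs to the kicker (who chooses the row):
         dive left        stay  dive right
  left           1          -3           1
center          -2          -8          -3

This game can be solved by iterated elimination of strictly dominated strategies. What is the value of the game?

Column dive right is strictly dominated by stay for the goalkeeper (-3<1, -8<-3); eliminate dive right.
Row center is strictly dominated by row left (1>-2, -3>-8); eliminate center.
Column dive left is strictly dominated by stay for the goalkeeper (-3<1); eliminate dive left.
Only (left, stay) remains, with payoff -3.

-3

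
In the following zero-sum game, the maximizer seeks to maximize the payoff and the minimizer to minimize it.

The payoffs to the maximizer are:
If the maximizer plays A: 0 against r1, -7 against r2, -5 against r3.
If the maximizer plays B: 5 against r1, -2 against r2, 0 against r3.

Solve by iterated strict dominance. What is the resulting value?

-2

Row A is strictly dominated by row B (5>0, -2>-7, 0>-5); eliminate A.
Column r1 is strictly dominated by r2 for the minimizer (-2<5); eliminate r1.
Column r3 is strictly dominated by r2 for the minimizer (-2<0); eliminate r3.
Only (B, r2) remains, with payoff -2.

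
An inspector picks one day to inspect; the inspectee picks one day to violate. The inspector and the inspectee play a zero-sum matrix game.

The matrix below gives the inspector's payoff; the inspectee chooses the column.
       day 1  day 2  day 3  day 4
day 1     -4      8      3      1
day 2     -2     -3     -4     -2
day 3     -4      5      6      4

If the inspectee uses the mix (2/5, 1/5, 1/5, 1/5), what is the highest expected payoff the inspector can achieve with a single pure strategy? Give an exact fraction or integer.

7/5

day 1: (-4)·(2/5) + (8)·(1/5) + (3)·(1/5) + (1)·(1/5) = 4/5.
day 2: (-2)·(2/5) + (-3)·(1/5) + (-4)·(1/5) + (-2)·(1/5) = -13/5.
day 3: (-4)·(2/5) + (5)·(1/5) + (6)·(1/5) + (4)·(1/5) = 7/5.
The best pure response is day 3 with expected payoff 7/5.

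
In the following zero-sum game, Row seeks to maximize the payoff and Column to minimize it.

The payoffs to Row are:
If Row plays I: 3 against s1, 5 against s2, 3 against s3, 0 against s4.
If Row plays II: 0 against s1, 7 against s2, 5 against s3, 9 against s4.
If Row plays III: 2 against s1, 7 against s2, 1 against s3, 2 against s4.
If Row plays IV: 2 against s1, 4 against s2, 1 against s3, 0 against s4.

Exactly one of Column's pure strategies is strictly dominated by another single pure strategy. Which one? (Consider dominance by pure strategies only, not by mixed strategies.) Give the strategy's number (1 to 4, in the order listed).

Column prefers columns that give Row less. Compare s2 with s1: 3 < 5, 0 < 7, 2 < 7, 2 < 4.
So s1 strictly dominates s2 for Column; s2 is strictly dominated.

2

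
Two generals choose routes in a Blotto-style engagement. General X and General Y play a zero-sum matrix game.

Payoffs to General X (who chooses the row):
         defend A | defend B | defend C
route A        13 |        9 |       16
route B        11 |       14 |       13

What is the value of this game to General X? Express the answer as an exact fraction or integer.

Column defend C is strictly dominated by defend A for General Y (it gives General X more in every row).
The remaining 2×2 game on (route A, route B) × (defend A, defend B) has no saddle point. Let General X play route A with probability p; indifference gives 13p + 11(1−p) = 9p + 14(1−p), so p = 3/7.
Similarly General Y's optimal q on defend A is 5/7, and the value is 13·(5/7) + (9)·(2/7) = 83/7.

83/7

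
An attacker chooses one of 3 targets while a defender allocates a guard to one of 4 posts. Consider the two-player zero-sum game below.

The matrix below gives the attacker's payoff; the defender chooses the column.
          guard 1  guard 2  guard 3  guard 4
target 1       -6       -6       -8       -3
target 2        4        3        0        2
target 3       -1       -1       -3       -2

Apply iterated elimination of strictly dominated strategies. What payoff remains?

0

Row target 3 is strictly dominated by row target 2 (4>-1, 3>-1, 0>-3, 2>-2); eliminate target 3.
Row target 1 is strictly dominated by row target 2 (4>-6, 3>-6, 0>-8, 2>-3); eliminate target 1.
Column guard 1 is strictly dominated by guard 2 for the defender (3<4); eliminate guard 1.
Column guard 2 is strictly dominated by guard 3 for the defender (0<3); eliminate guard 2.
Column guard 4 is strictly dominated by guard 3 for the defender (0<2); eliminate guard 4.
Only (target 2, guard 3) remains, with payoff 0.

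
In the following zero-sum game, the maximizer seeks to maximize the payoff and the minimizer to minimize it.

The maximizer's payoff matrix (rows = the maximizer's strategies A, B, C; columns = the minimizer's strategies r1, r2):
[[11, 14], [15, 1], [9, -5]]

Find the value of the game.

199/17

Row C is strictly dominated by row B, so the maximizer never plays it.
The remaining 2×2 game on (A, B) × (r1, r2) has no saddle point. Let the maximizer play A with probability p; indifference gives 11p + 15(1−p) = 14p + (1−p), so p = 14/17.
Similarly the minimizer's optimal q on r1 is 13/17, and the value is 11·(13/17) + (14)·(4/17) = 199/17.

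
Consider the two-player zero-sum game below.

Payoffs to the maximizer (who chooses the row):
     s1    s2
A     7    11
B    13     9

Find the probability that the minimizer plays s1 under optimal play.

1/4

Row minima are 7 and 9, so the maximizer's maximin is 9; column maxima are 13 and 11, so the minimizer's minimax is 11. These differ, so the equilibrium is in mixed strategies.
Let the minimizer play s1 with probability q. The maximizer is indifferent when 7q + 11(1−q) = 13q + 9(1−q), giving q = 1/4.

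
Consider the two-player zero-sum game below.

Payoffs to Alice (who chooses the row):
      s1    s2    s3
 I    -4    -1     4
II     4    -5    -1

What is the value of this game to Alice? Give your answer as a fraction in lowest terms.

-2

Column s3 is strictly dominated by s2 for Bob (it gives Alice more in every row).
The remaining 2×2 game on (I, II) × (s1, s2) has no saddle point. Let Alice play I with probability p; indifference gives −4p + 4(1−p) = −p − 5(1−p), so p = 3/4.
Similarly Bob's optimal q on s1 is 1/3, and the value is -4·(1/3) + (-1)·(2/3) = -2.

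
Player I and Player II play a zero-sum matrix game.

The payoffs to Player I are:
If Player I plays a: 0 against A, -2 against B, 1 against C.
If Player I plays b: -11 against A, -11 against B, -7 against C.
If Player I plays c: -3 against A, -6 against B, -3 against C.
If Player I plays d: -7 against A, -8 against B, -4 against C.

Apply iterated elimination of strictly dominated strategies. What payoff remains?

Row d is strictly dominated by row a (0>-7, -2>-8, 1>-4); eliminate d.
Column C is strictly dominated by B for Player II (-2<1, -11<-7, -6<-3); eliminate C.
Row c is strictly dominated by row a (0>-3, -2>-6); eliminate c.
Row b is strictly dominated by row a (0>-11, -2>-11); eliminate b.
Column A is strictly dominated by B for Player II (-2<0); eliminate A.
Only (a, B) remains, with payoff -2.

-2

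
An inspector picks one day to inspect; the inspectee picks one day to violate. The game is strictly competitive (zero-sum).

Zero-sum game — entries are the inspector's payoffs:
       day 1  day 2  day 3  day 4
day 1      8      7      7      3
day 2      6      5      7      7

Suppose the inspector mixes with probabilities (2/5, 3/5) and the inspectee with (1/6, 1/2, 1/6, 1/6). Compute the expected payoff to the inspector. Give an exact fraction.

Against (1/6, 1/2, 1/6, 1/6), each row's expected payoff is day 1: 13/2; day 2: 35/6.
Taking the (2/5, 3/5)-weighted average: (2/5)·(13/2) + (3/5)·(35/6) = 61/10.

61/10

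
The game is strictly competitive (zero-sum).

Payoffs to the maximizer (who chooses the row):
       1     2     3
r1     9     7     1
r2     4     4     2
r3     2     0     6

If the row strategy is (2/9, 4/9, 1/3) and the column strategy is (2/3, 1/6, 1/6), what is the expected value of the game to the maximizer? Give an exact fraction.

Against (2/3, 1/6, 1/6), each row's expected payoff is r1: 22/3; r2: 11/3; r3: 7/3.
Taking the (2/9, 4/9, 1/3)-weighted average: (2/9)·(22/3) + (4/9)·(11/3) + (1/3)·(7/3) = 109/27.

109/27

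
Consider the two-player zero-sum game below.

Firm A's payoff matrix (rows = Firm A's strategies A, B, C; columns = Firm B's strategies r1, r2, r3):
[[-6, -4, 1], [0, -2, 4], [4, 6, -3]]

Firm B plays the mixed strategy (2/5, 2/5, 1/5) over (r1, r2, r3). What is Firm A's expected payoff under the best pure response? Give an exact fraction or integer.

17/5

A: (-6)·(2/5) + (-4)·(2/5) + (1)·(1/5) = -19/5.
B: (0)·(2/5) + (-2)·(2/5) + (4)·(1/5) = 0.
C: (4)·(2/5) + (6)·(2/5) + (-3)·(1/5) = 17/5.
The best pure response is C with expected payoff 17/5.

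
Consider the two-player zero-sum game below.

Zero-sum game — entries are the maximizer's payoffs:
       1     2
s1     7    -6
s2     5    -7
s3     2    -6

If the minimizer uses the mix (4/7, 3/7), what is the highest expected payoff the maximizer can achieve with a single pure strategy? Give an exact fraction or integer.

s1: (7)·(4/7) + (-6)·(3/7) = 10/7.
s2: (5)·(4/7) + (-7)·(3/7) = -1/7.
s3: (2)·(4/7) + (-6)·(3/7) = -10/7.
The best pure response is s1 with expected payoff 10/7.

10/7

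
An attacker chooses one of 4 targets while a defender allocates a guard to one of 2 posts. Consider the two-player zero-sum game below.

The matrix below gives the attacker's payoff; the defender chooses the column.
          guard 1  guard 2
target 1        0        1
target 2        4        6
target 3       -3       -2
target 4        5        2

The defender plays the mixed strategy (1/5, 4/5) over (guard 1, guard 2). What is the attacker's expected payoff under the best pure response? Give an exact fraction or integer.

target 1: (0)·(1/5) + (1)·(4/5) = 4/5.
target 2: (4)·(1/5) + (6)·(4/5) = 28/5.
target 3: (-3)·(1/5) + (-2)·(4/5) = -11/5.
target 4: (5)·(1/5) + (2)·(4/5) = 13/5.
The best pure response is target 2 with expected payoff 28/5.

28/5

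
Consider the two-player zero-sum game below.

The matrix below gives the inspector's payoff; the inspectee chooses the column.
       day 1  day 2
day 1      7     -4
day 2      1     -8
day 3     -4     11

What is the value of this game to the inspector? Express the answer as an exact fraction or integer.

Row day 2 is strictly dominated by row day 1, so the inspector never plays it.
The remaining 2×2 game on (day 1, day 3) × (day 1, day 2) has no saddle point. Let the inspector play day 1 with probability p; indifference gives 7p − 4(1−p) = −4p + 11(1−p), so p = 15/26.
Similarly the inspectee's optimal q on day 1 is 15/26, and the value is 7·(15/26) + (-4)·(11/26) = 61/26.

61/26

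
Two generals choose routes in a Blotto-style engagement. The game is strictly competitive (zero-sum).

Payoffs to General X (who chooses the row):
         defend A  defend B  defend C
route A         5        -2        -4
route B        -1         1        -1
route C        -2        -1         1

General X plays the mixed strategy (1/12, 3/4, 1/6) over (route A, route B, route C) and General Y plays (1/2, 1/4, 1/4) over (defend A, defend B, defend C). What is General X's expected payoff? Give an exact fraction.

Against (1/2, 1/4, 1/4), each row's expected payoff is route A: 1; route B: -1/2; route C: -1.
Taking the (1/12, 3/4, 1/6)-weighted average: (1/12)·(1) + (3/4)·(-1/2) + (1/6)·(-1) = -11/24.

-11/24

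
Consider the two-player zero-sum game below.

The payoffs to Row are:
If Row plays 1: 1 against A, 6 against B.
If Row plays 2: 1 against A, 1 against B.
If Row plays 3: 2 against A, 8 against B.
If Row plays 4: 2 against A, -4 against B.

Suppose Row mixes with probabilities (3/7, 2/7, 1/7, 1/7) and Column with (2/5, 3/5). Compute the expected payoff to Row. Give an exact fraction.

Against (2/5, 3/5), each row's expected payoff is 1: 4; 2: 1; 3: 28/5; 4: -8/5.
Taking the (3/7, 2/7, 1/7, 1/7)-weighted average: (3/7)·(4) + (2/7)·(1) + (1/7)·(28/5) + (1/7)·(-8/5) = 18/7.

18/7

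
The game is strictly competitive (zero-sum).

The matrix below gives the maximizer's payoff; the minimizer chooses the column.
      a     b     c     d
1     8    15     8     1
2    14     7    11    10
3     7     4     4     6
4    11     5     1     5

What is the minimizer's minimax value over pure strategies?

The worst case (largest entry) in each column is a: 14, b: 15, c: 11, d: 10.
The best (smallest) of these is 10.

10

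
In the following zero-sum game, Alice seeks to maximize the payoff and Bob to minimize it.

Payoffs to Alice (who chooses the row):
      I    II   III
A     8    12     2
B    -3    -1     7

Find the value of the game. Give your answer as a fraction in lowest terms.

Column II is strictly dominated by I for Bob (it gives Alice more in every row).
The remaining 2×2 game on (A, B) × (I, III) has no saddle point. Let Alice play A with probability p; indifference gives 8p − 3(1−p) = 2p + 7(1−p), so p = 5/8.
Similarly Bob's optimal q on I is 5/16, and the value is 8·(5/16) + (2)·(11/16) = 31/8.

31/8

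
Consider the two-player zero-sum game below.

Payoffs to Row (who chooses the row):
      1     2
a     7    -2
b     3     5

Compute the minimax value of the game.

Row minima are -2 and 3, so Row's maximin is 3; column maxima are 7 and 5, so Column's minimax is 5. These differ, so the equilibrium is in mixed strategies.
Let Row play a with probability p. Column is indifferent when 7p + 3(1−p) = −2p + 5(1−p), giving p = 2/11.
Let Column play 1 with probability q. Row is indifferent when 7q − 2(1−q) = 3q + 5(1−q), giving q = 7/11.
The value is 7·(7/11) + (-2)·(4/11) = 41/11.

41/11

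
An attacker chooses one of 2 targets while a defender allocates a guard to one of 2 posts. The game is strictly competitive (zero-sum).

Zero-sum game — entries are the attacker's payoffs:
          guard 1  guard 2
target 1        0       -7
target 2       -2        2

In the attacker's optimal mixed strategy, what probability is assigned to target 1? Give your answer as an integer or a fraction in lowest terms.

Row minima are -7 and -2, so the attacker's maximin is -2; column maxima are 0 and 2, so the defender's minimax is 0. These differ, so the equilibrium is in mixed strategies.
Let the attacker play target 1 with probability p. The defender is indifferent when −2(1−p) = −7p + 2(1−p), giving p = 4/11.

4/11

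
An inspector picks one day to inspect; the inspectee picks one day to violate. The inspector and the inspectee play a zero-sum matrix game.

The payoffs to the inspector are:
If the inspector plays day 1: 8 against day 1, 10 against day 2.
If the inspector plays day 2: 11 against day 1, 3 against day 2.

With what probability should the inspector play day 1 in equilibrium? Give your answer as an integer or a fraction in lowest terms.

Row minima are 8 and 3, so the inspector's maximin is 8; column maxima are 11 and 10, so the inspectee's minimax is 10. These differ, so the equilibrium is in mixed strategies.
Let the inspector play day 1 with probability p. The inspectee is indifferent when 8p + 11(1−p) = 10p + 3(1−p), giving p = 4/5.

4/5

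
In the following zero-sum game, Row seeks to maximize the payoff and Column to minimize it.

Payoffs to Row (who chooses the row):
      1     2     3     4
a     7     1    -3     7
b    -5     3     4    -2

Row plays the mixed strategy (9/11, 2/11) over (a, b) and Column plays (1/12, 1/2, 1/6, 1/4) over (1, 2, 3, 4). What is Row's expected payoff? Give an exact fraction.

47/22

Against (1/12, 1/2, 1/6, 1/4), each row's expected payoff is a: 7/3; b: 5/4.
Taking the (9/11, 2/11)-weighted average: (9/11)·(7/3) + (2/11)·(5/4) = 47/22.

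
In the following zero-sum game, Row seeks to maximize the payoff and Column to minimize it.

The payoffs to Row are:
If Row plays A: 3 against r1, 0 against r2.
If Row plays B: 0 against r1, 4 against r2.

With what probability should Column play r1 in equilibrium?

4/7

Row minima are 0 and 0, so Row's maximin is 0; column maxima are 3 and 4, so Column's minimax is 3. These differ, so the equilibrium is in mixed strategies.
Let Column play r1 with probability q. Row is indifferent when 3q = 4(1−q), giving q = 4/7.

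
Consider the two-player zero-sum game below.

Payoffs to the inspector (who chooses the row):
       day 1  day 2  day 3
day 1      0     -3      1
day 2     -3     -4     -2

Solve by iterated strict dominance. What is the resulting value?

Column day 1 is strictly dominated by day 2 for the inspectee (-3<0, -4<-3); eliminate day 1.
Row day 2 is strictly dominated by row day 1 (-3>-4, 1>-2); eliminate day 2.
Column day 3 is strictly dominated by day 2 for the inspectee (-3<1); eliminate day 3.
Only (day 1, day 2) remains, with payoff -3.

-3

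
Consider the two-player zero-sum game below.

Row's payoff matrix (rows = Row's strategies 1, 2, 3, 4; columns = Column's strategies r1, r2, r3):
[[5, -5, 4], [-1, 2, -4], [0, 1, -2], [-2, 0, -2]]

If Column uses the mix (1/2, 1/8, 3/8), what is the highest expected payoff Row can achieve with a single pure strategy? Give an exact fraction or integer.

1: (5)·(1/2) + (-5)·(1/8) + (4)·(3/8) = 27/8.
2: (-1)·(1/2) + (2)·(1/8) + (-4)·(3/8) = -7/4.
3: (0)·(1/2) + (1)·(1/8) + (-2)·(3/8) = -5/8.
4: (-2)·(1/2) + (0)·(1/8) + (-2)·(3/8) = -7/4.
The best pure response is 1 with expected payoff 27/8.

27/8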